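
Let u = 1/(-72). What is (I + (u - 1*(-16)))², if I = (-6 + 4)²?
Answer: 2070721/5184 ≈ 399.44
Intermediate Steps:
u = -1/72 ≈ -0.013889
I = 4 (I = (-2)² = 4)
(I + (u - 1*(-16)))² = (4 + (-1/72 - 1*(-16)))² = (4 + (-1/72 + 16))² = (4 + 1151/72)² = (1439/72)² = 2070721/5184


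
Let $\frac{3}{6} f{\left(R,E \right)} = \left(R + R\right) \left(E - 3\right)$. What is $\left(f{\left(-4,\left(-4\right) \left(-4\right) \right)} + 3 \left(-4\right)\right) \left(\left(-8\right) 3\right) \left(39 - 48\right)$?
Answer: $-47520$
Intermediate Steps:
$f{\left(R,E \right)} = 4 R \left(-3 + E\right)$ ($f{\left(R,E \right)} = 2 \left(R + R\right) \left(E - 3\right) = 2 \cdot 2 R \left(-3 + E\right) = 4 R \left(-3 + E\right)$)
$\left(f{\left(-4,\left(-4\right) \left(-4\right) \right)} + 3 \left(-4\right)\right) \left(\left(-8\right) 3\right) \left(39 - 48\right) = \left(4 \left(-4\right) \left(-3 - -16\right) + 3 \left(-4\right)\right) \left(\left(-8\right) 3\right) \left(39 - 48\right) = \left(4 \left(-4\right) \left(-3 + 16\right) - 12\right) \left(-24\right) \left(-9\right) = \left(4 \left(-4\right) 13 - 12\right) \left(-24\right) \left(-9\right) = \left(-208 - 12\right) \left(-24\right) \left(-9\right) = \left(-220\right) \left(-24\right) \left(-9\right) = 5280 \left(-9\right) = -47520$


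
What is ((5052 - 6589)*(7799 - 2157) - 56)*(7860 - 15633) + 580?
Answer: 67405979710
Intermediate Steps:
((5052 - 6589)*(7799 - 2157) - 56)*(7860 - 15633) + 580 = (-1537*5642 - 56)*(-7773) + 580 = (-8671754 - 56)*(-7773) + 580 = -8671810*(-7773) + 580 = 67405979130 + 580 = 67405979710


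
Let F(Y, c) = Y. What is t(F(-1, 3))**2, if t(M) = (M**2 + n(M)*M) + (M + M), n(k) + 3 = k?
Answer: 9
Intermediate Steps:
n(k) = -3 + k
t(M) = M**2 + 2*M + M*(-3 + M) (t(M) = (M**2 + (-3 + M)*M) + (M + M) = (M**2 + M*(-3 + M)) + 2*M = M**2 + 2*M + M*(-3 + M))
t(F(-1, 3))**2 = (-(-1 + 2*(-1)))**2 = (-(-1 - 2))**2 = (-1*(-3))**2 = 3**2 = 9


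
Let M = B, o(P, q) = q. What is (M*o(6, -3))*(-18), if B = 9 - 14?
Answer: -270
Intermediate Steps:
B = -5
M = -5
(M*o(6, -3))*(-18) = -5*(-3)*(-18) = 15*(-18) = -270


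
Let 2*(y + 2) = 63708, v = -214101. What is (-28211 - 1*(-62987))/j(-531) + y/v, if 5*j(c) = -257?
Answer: -37236067844/55023957 ≈ -676.72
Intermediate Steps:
j(c) = -257/5 (j(c) = (⅕)*(-257) = -257/5)
y = 31852 (y = -2 + (½)*63708 = -2 + 31854 = 31852)
(-28211 - 1*(-62987))/j(-531) + y/v = (-28211 - 1*(-62987))/(-257/5) + 31852/(-214101) = (-28211 + 62987)*(-5/257) + 31852*(-1/214101) = 34776*(-5/257) - 31852/214101 = -173880/257 - 31852/214101 = -37236067844/55023957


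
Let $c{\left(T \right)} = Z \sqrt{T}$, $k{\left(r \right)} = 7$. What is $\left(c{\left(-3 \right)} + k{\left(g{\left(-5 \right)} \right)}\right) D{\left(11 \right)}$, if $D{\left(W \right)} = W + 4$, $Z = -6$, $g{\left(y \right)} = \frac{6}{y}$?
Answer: $105 - 90 i \sqrt{3} \approx 105.0 - 155.88 i$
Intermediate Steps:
$c{\left(T \right)} = - 6 \sqrt{T}$
$D{\left(W \right)} = 4 + W$
$\left(c{\left(-3 \right)} + k{\left(g{\left(-5 \right)} \right)}\right) D{\left(11 \right)} = \left(- 6 \sqrt{-3} + 7\right) \left(4 + 11\right) = \left(- 6 i \sqrt{3} + 7\right) 15 = \left(7 - 6 i \sqrt{3}\right) 15 = 105 - 90 i \sqrt{3}$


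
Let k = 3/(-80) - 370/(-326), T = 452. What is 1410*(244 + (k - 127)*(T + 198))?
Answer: -75009750345/652 ≈ -1.1505e+8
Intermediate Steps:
k = 14311/13040 (k = 3*(-1/80) - 370*(-1/326) = -3/80 + 185/163 = 14311/13040 ≈ 1.0975)
1410*(244 + (k - 127)*(T + 198)) = 1410*(244 + (14311/13040 - 127)*(452 + 198)) = 1410*(244 - 1641769/13040*650) = 1410*(244 - 106714985/1304) = 1410*(-106396809/1304) = -75009750345/652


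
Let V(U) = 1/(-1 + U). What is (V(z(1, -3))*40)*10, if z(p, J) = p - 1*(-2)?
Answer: 200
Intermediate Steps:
z(p, J) = 2 + p (z(p, J) = p + 2 = 2 + p)
(V(z(1, -3))*40)*10 = (40/(-1 + (2 + 1)))*10 = (40/(-1 + 3))*10 = (40/2)*10 = ((1/2)*40)*10 = 20*10 = 200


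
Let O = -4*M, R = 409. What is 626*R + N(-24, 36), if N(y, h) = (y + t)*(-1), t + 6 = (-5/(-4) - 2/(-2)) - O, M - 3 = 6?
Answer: 1024103/4 ≈ 2.5603e+5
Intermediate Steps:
M = 9 (M = 3 + 6 = 9)
O = -36 (O = -4*9 = -36)
t = 129/4 (t = -6 + ((-5/(-4) - 2/(-2)) - 1*(-36)) = -6 + ((-5*(-¼) - 2*(-½)) + 36) = -6 + ((5/4 + 1) + 36) = -6 + (9/4 + 36) = -6 + 153/4 = 129/4 ≈ 32.250)
N(y, h) = -129/4 - y (N(y, h) = (y + 129/4)*(-1) = (129/4 + y)*(-1) = -129/4 - y)
626*R + N(-24, 36) = 626*409 + (-129/4 - 1*(-24)) = 256034 + (-129/4 + 24) = 256034 - 33/4 = 1024103/4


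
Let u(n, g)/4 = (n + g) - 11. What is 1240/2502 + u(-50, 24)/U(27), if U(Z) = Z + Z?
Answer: -8426/3753 ≈ -2.2451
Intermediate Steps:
U(Z) = 2*Z
u(n, g) = -44 + 4*g + 4*n (u(n, g) = 4*((n + g) - 11) = 4*((g + n) - 11) = 4*(-11 + g + n) = -44 + 4*g + 4*n)
1240/2502 + u(-50, 24)/U(27) = 1240/2502 + (-44 + 4*24 + 4*(-50))/((2*27)) = 1240*(1/2502) + (-44 + 96 - 200)/54 = 620/1251 - 148*1/54 = 620/1251 - 74/27 = -8426/3753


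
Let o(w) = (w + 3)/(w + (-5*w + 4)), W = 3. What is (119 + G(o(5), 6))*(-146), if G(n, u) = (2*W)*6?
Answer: -22630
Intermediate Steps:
o(w) = (3 + w)/(4 - 4*w) (o(w) = (3 + w)/(w + (4 - 5*w)) = (3 + w)/(4 - 4*w))
G(n, u) = 36 (G(n, u) = (2*3)*6 = 6*6 = 36)
(119 + G(o(5), 6))*(-146) = (119 + 36)*(-146) = 155*(-146) = -22630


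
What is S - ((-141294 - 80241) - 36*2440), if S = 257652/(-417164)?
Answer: 32264963712/104291 ≈ 3.0937e+5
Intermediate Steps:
S = -64413/104291 (S = 257652*(-1/417164) = -64413/104291 ≈ -0.61763)
S - ((-141294 - 80241) - 36*2440) = -64413/104291 - ((-141294 - 80241) - 36*2440) = -64413/104291 - (-221535 - 87840) = -64413/104291 - 1*(-309375) = -64413/104291 + 309375 = 32264963712/104291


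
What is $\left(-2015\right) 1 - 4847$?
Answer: $-6862$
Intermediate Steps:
$\left(-2015\right) 1 - 4847 = -2015 - 4847 = -6862$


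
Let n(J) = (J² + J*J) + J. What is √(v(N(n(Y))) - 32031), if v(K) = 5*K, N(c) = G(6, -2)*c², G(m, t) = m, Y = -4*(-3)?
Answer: 3*√296441 ≈ 1633.4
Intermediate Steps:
Y = 12
n(J) = J + 2*J² (n(J) = (J² + J²) + J = 2*J² + J = J + 2*J²)
N(c) = 6*c²
√(v(N(n(Y))) - 32031) = √(5*(6*(12*(1 + 2*12))²) - 32031) = √(5*(6*(12*(1 + 24))²) - 32031) = √(5*(6*(12*25)²) - 32031) = √(5*(6*300²) - 32031) = √(5*(6*90000) - 32031) = √(5*540000 - 32031) = √(2700000 - 32031) = √2667969 = 3*√296441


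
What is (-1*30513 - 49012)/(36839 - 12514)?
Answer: -3181/973 ≈ -3.2693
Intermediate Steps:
(-1*30513 - 49012)/(36839 - 12514) = (-30513 - 49012)/24325 = -79525*1/24325 = -3181/973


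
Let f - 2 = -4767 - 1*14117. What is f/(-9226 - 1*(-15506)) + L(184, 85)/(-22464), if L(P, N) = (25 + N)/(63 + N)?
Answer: -3923571719/1304933760 ≈ -3.0067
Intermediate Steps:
L(P, N) = (25 + N)/(63 + N)
f = -18882 (f = 2 + (-4767 - 1*14117) = 2 + (-4767 - 14117) = 2 - 18884 = -18882)
f/(-9226 - 1*(-15506)) + L(184, 85)/(-22464) = -18882/(-9226 - 1*(-15506)) + ((25 + 85)/(63 + 85))/(-22464) = -18882/(-9226 + 15506) + (110/148)*(-1/22464) = -18882/6280 + ((1/148)*110)*(-1/22464) = -18882*1/6280 + (55/74)*(-1/22464) = -9441/3140 - 55/1662336 = -3923571719/1304933760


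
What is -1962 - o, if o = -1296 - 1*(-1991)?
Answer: -2657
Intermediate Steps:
o = 695 (o = -1296 + 1991 = 695)
-1962 - o = -1962 - 1*695 = -1962 - 695 = -2657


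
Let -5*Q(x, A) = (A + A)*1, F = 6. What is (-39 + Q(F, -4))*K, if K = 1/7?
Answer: -187/35 ≈ -5.3429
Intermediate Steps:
Q(x, A) = -2*A/5 (Q(x, A) = -(A + A)/5 = -2*A/5)
K = 1/7 ≈ 0.14286
(-39 + Q(F, -4))*K = (-39 - 2/5*(-4))*(1/7) = (-39 + 8/5)*(1/7) = -187/5*1/7 = -187/35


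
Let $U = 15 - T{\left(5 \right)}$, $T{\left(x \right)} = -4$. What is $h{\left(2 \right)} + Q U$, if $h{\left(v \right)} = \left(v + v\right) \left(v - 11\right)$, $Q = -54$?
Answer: $-1062$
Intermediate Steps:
$U = 19$ ($U = 15 - -4 = 15 + 4 = 19$)
$h{\left(v \right)} = 2 v \left(-11 + v\right)$
$h{\left(2 \right)} + Q U = 2 \cdot 2 \left(-11 + 2\right) - 1026 = 2 \cdot 2 \left(-9\right) - 1026 = -36 - 1026 = -1062$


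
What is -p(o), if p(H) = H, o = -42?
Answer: 42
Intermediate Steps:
-p(o) = -1*(-42) = 42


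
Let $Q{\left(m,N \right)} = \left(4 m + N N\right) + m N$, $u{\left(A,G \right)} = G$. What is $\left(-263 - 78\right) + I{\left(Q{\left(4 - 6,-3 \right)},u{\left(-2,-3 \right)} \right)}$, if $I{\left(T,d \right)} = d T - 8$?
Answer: $-370$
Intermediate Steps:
$Q{\left(m,N \right)} = N^{2} + 4 m + N m$ ($Q{\left(m,N \right)} = \left(4 m + N^{2}\right) + N m = \left(N^{2} + 4 m\right) + N m = N^{2} + 4 m + N m$)
$I{\left(T,d \right)} = -8 + T d$ ($I{\left(T,d \right)} = T d - 8 = -8 + T d$)
$\left(-263 - 78\right) + I{\left(Q{\left(4 - 6,-3 \right)},u{\left(-2,-3 \right)} \right)} = \left(-263 - 78\right) + \left(-8 + \left(\left(-3\right)^{2} + 4 \left(4 - 6\right) - 3 \left(4 - 6\right)\right) \left(-3\right)\right) = -341 + \left(-8 + \left(9 + 4 \left(4 - 6\right) - 3 \left(4 - 6\right)\right) \left(-3\right)\right) = -341 + \left(-8 + \left(9 + 4 \left(-2\right) - -6\right) \left(-3\right)\right) = -341 + \left(-8 + \left(9 - 8 + 6\right) \left(-3\right)\right) = -341 + \left(-8 + 7 \left(-3\right)\right) = -341 - 29 = -370$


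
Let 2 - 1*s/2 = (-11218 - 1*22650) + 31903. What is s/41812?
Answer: 1967/20906 ≈ 0.094088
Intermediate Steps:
s = 3934 (s = 4 - 2*((-11218 - 1*22650) + 31903) = 4 - 2*((-11218 - 22650) + 31903) = 4 - 2*(-33868 + 31903) = 4 - 2*(-1965) = 4 + 3930 = 3934)
s/41812 = 3934/41812 = 3934*(1/41812) = 1967/20906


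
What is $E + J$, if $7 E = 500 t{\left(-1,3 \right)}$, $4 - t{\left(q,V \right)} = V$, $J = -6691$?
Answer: $- \frac{46337}{7} \approx -6619.6$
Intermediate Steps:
$t{\left(q,V \right)} = 4 - V$
$E = \frac{500}{7}$ ($E = \frac{500 \left(4 - 3\right)}{7} = \frac{500 \cdot 1}{7} = \frac{1}{7} \cdot 500 = \frac{500}{7} \approx 71.429$)
$E + J = \frac{500}{7} - 6691 = - \frac{46337}{7}$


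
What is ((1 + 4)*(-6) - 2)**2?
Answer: 1024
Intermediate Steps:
((1 + 4)*(-6) - 2)**2 = (5*(-6) - 2)**2 = (-30 - 2)**2 = (-32)**2 = 1024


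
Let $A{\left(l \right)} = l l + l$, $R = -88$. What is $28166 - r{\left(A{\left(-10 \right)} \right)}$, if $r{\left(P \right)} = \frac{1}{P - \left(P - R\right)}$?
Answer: $\frac{2478609}{88} \approx 28166.0$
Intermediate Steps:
$A{\left(l \right)} = l + l^{2}$ ($A{\left(l \right)} = l^{2} + l = l + l^{2}$)
$r{\left(P \right)} = - \frac{1}{88}$ ($r{\left(P \right)} = \frac{1}{P - \left(88 + P\right)} = \frac{1}{-88} = - \frac{1}{88}$)
$28166 - r{\left(A{\left(-10 \right)} \right)} = 28166 - - \frac{1}{88} = 28166 + \frac{1}{88} = \frac{2478609}{88}$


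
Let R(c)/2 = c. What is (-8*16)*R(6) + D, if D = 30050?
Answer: 28514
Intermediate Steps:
R(c) = 2*c
(-8*16)*R(6) + D = (-8*16)*(2*6) + 30050 = -128*12 + 30050 = -1536 + 30050 = 28514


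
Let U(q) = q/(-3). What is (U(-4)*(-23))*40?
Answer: -3680/3 ≈ -1226.7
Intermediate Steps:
U(q) = -q/3 (U(q) = q*(-⅓) = -q/3)
(U(-4)*(-23))*40 = (-⅓*(-4)*(-23))*40 = ((4/3)*(-23))*40 = -92/3*40 = -3680/3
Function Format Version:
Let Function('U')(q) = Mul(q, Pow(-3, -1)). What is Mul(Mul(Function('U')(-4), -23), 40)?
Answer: Rational(-3680, 3) ≈ -1226.7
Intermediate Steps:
Function('U')(q) = Mul(Rational(-1, 3), q) (Function('U')(q) = Mul(q, Rational(-1, 3)) = Mul(Rational(-1, 3), q))
Mul(Mul(Function('U')(-4), -23), 40) = Mul(Mul(Mul(Rational(-1, 3), -4), -23), 40) = Mul(Mul(Rational(4, 3), -23), 40) = Mul(Rational(-92, 3), 40) = Rational(-3680, 3)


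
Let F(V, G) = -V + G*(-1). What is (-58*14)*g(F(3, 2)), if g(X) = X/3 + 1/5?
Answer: 17864/15 ≈ 1190.9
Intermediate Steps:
F(V, G) = -G - V (F(V, G) = -V - G = -G - V)
g(X) = ⅕ + X/3 (g(X) = X*(⅓) + 1*(⅕) = X/3 + ⅕ = ⅕ + X/3)
(-58*14)*g(F(3, 2)) = (-58*14)*(⅕ + (-1*2 - 1*3)/3) = -812*(⅕ + (-2 - 3)/3) = -812*(⅕ + (⅓)*(-5)) = -812*(⅕ - 5/3) = -812*(-22/15) = 17864/15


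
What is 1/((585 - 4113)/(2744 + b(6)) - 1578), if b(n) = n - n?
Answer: -7/11055 ≈ -0.00063320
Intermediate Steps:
b(n) = 0
1/((585 - 4113)/(2744 + b(6)) - 1578) = 1/((585 - 4113)/(2744 + 0) - 1578) = 1/(-3528/2744 - 1578) = 1/(-3528*1/2744 - 1578) = 1/(-9/7 - 1578) = 1/(-11055/7) = -7/11055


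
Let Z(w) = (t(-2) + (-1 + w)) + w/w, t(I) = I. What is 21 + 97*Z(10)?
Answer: 797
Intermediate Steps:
Z(w) = -2 + w (Z(w) = (-2 + (-1 + w)) + w/w = (-3 + w) + 1 = -2 + w)
21 + 97*Z(10) = 21 + 97*(-2 + 10) = 21 + 97*8 = 21 + 776 = 797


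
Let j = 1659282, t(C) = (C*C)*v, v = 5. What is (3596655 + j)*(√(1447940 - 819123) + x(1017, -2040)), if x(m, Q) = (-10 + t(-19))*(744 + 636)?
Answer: 13019481542700 + 36791559*√12833 ≈ 1.3024e+13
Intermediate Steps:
t(C) = 5*C² (t(C) = (C*C)*5 = C²*5 = 5*C²)
x(m, Q) = 2477100 (x(m, Q) = (-10 + 5*(-19)²)*(744 + 636) = (-10 + 5*361)*1380 = (-10 + 1805)*1380 = 1795*1380 = 2477100)
(3596655 + j)*(√(1447940 - 819123) + x(1017, -2040)) = (3596655 + 1659282)*(√(1447940 - 819123) + 2477100) = 5255937*(√628817 + 2477100) = 5255937*(7*√12833 + 2477100) = 5255937*(2477100 + 7*√12833) = 13019481542700 + 36791559*√12833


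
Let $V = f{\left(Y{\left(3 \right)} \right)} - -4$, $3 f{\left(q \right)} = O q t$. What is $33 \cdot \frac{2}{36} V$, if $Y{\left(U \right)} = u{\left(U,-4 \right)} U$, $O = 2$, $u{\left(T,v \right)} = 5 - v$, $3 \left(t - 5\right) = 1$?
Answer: $\frac{550}{3} \approx 183.33$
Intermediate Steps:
$t = \frac{16}{3}$ ($t = 5 + \frac{1}{3} \cdot 1 = 5 + \frac{1}{3} = \frac{16}{3} \approx 5.3333$)
$Y{\left(U \right)} = 9 U$ ($Y{\left(U \right)} = \left(5 - -4\right) U = \left(5 + 4\right) U = 9 U$)
$f{\left(q \right)} = \frac{32 q}{9}$ ($f{\left(q \right)} = \frac{2 q \frac{16}{3}}{3} = \frac{\frac{32}{3} q}{3} = \frac{32 q}{9}$)
$V = 100$ ($V = \frac{32 \cdot 9 \cdot 3}{9} - -4 = \frac{32}{9} \cdot 27 + 4 = 96 + 4 = 100$)
$33 \cdot \frac{2}{36} V = 33 \cdot \frac{2}{36} \cdot 100 = 33 \cdot 2 \cdot \frac{1}{36} \cdot 100 = 33 \cdot \frac{1}{18} \cdot 100 = \frac{11}{6} \cdot 100 = \frac{550}{3}$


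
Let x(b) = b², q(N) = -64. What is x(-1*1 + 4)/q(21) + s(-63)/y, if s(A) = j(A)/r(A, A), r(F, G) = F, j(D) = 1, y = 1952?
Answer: -34589/245952 ≈ -0.14063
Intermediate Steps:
s(A) = 1/A
x(-1*1 + 4)/q(21) + s(-63)/y = (-1*1 + 4)²/(-64) + 1/(-63*1952) = (-1 + 4)²*(-1/64) - 1/63*1/1952 = 3²*(-1/64) - 1/122976 = 9*(-1/64) - 1/122976 = -9/64 - 1/122976 = -34589/245952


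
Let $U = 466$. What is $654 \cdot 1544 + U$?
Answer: $1010242$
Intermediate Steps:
$654 \cdot 1544 + U = 654 \cdot 1544 + 466 = 1009776 + 466 = 1010242$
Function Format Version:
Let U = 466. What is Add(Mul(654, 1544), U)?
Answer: 1010242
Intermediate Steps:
Add(Mul(654, 1544), U) = Add(Mul(654, 1544), 466) = Add(1009776, 466) = 1010242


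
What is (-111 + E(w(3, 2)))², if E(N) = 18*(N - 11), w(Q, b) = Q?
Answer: 65025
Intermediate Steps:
E(N) = -198 + 18*N (E(N) = 18*(-11 + N) = -198 + 18*N)
(-111 + E(w(3, 2)))² = (-111 + (-198 + 18*3))² = (-111 + (-198 + 54))² = (-111 - 144)² = (-255)² = 65025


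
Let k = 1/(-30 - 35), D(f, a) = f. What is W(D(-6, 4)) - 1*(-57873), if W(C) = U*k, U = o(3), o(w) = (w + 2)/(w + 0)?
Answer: 2257046/39 ≈ 57873.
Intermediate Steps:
o(w) = (2 + w)/w
U = 5/3 (U = (2 + 3)/3 = (⅓)*5 = 5/3 ≈ 1.6667)
k = -1/65 (k = 1/(-65) = -1/65 ≈ -0.015385)
W(C) = -1/39 (W(C) = (5/3)*(-1/65) = -1/39)
W(D(-6, 4)) - 1*(-57873) = -1/39 - 1*(-57873) = -1/39 + 57873 = 2257046/39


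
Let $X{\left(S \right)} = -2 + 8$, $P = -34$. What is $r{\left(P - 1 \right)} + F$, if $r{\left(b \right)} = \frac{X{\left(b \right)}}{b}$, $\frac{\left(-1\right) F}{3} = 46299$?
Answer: $- \frac{4861401}{35} \approx -1.389 \cdot 10^{5}$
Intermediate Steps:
$F = -138897$ ($F = \left(-3\right) 46299 = -138897$)
$X{\left(S \right)} = 6$
$r{\left(b \right)} = \frac{6}{b}$
$r{\left(P - 1 \right)} + F = \frac{6}{-34 - 1} - 138897 = \frac{6}{-35} - 138897 = 6 \left(- \frac{1}{35}\right) - 138897 = - \frac{6}{35} - 138897 = - \frac{4861401}{35}$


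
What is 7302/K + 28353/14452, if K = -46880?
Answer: 152957517/84688720 ≈ 1.8061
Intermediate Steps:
7302/K + 28353/14452 = 7302/(-46880) + 28353/14452 = 7302*(-1/46880) + 28353*(1/14452) = -3651/23440 + 28353/14452 = 152957517/84688720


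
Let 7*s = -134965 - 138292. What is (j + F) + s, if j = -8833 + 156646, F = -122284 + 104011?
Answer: 633523/7 ≈ 90503.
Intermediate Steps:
F = -18273
s = -273257/7 (s = (-134965 - 138292)/7 = (⅐)*(-273257) = -273257/7 ≈ -39037.)
j = 147813
(j + F) + s = (147813 - 18273) - 273257/7 = 129540 - 273257/7 = 633523/7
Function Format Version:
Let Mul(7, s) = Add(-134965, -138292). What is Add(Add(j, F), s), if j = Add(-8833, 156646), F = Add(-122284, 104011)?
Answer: Rational(633523, 7) ≈ 90503.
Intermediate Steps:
F = -18273
s = Rational(-273257, 7) (s = Mul(Rational(1, 7), Add(-134965, -138292)) = Mul(Rational(1, 7), -273257) = Rational(-273257, 7) ≈ -39037.)
j = 147813
Add(Add(j, F), s) = Add(Add(147813, -18273), Rational(-273257, 7)) = Add(129540, Rational(-273257, 7)) = Rational(633523, 7)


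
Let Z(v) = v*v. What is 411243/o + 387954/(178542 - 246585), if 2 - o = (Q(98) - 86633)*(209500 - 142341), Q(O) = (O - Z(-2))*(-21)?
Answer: -769530732922287/134969131197715 ≈ -5.7015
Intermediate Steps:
Z(v) = v**2
Q(O) = 84 - 21*O (Q(O) = (O - 1*(-2)**2)*(-21) = (O - 1*4)*(-21) = (O - 4)*(-21) = (-4 + O)*(-21) = 84 - 21*O)
o = 5950757515 (o = 2 - ((84 - 21*98) - 86633)*(209500 - 142341) = 2 - ((84 - 2058) - 86633)*67159 = 2 - (-1974 - 86633)*67159 = 2 - (-88607)*67159 = 2 - 1*(-5950757513) = 2 + 5950757513 = 5950757515)
411243/o + 387954/(178542 - 246585) = 411243/5950757515 + 387954/(178542 - 246585) = 411243*(1/5950757515) + 387954/(-68043) = 411243/5950757515 + 387954*(-1/68043) = 411243/5950757515 - 129318/22681 = -769530732922287/134969131197715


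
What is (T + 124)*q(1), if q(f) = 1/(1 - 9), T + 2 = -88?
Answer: -17/4 ≈ -4.2500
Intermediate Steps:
T = -90 (T = -2 - 88 = -90)
q(f) = -1/8 (q(f) = 1/(-8) = -1/8)
(T + 124)*q(1) = (-90 + 124)*(-1/8) = 34*(-1/8) = -17/4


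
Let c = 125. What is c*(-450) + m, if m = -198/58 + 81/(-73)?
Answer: -119090826/2117 ≈ -56255.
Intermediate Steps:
m = -9576/2117 (m = -198*1/58 + 81*(-1/73) = -99/29 - 81/73 = -9576/2117 ≈ -4.5234)
c*(-450) + m = 125*(-450) - 9576/2117 = -56250 - 9576/2117 = -119090826/2117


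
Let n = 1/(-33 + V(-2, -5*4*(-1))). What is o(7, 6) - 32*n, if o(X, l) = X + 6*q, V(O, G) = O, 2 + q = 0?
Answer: -143/35 ≈ -4.0857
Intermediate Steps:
q = -2 (q = -2 + 0 = -2)
o(X, l) = -12 + X (o(X, l) = X + 6*(-2) = X - 12 = -12 + X)
n = -1/35 (n = 1/(-33 - 2) = 1/(-35) = -1/35 ≈ -0.028571)
o(7, 6) - 32*n = (-12 + 7) - 32*(-1/35) = -5 + 32/35 = -143/35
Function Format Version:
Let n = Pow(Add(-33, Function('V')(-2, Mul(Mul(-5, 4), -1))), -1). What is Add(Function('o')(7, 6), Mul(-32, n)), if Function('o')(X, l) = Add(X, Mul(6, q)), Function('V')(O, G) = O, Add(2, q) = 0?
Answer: Rational(-143, 35) ≈ -4.0857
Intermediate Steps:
q = -2 (q = Add(-2, 0) = -2)
Function('o')(X, l) = Add(-12, X) (Function('o')(X, l) = Add(X, Mul(6, -2)) = Add(X, -12) = Add(-12, X))
n = Rational(-1, 35) (n = Pow(Add(-33, -2), -1) = Pow(-35, -1) = Rational(-1, 35) ≈ -0.028571)
Add(Function('o')(7, 6), Mul(-32, n)) = Add(Add(-12, 7), Mul(-32, Rational(-1, 35))) = Add(-5, Rational(32, 35)) = Rational(-143, 35)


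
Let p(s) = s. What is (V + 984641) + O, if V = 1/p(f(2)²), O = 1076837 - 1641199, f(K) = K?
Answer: 1681117/4 ≈ 4.2028e+5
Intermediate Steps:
O = -564362
V = ¼ (V = 1/(2²) = 1/4 = ¼ ≈ 0.25000)
(V + 984641) + O = (¼ + 984641) - 564362 = 3938565/4 - 564362 = 1681117/4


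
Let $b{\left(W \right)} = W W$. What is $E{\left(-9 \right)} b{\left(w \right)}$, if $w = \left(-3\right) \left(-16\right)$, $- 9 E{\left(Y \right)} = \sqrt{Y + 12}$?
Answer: $- 256 \sqrt{3} \approx -443.4$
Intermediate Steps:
$E{\left(Y \right)} = - \frac{\sqrt{12 + Y}}{9}$ ($E{\left(Y \right)} = - \frac{\sqrt{Y + 12}}{9} = - \frac{\sqrt{12 + Y}}{9}$)
$w = 48$
$b{\left(W \right)} = W^{2}$
$E{\left(-9 \right)} b{\left(w \right)} = - \frac{\sqrt{12 - 9}}{9} \cdot 48^{2} = - \frac{\sqrt{3}}{9} \cdot 2304 = - 256 \sqrt{3}$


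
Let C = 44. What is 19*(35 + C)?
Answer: 1501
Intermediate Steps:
19*(35 + C) = 19*(35 + 44) = 19*79 = 1501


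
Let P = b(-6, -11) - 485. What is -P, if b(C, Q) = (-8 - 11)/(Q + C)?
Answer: 8226/17 ≈ 483.88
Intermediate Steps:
b(C, Q) = -19/(C + Q)
P = -8226/17 (P = -19/(-6 - 11) - 485 = -19/(-17) - 485 = -19*(-1/17) - 485 = 19/17 - 485 = -8226/17 ≈ -483.88)
-P = -1*(-8226/17) = 8226/17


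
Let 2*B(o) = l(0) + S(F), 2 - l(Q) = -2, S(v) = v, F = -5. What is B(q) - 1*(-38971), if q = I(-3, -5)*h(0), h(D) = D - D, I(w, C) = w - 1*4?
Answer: 77941/2 ≈ 38971.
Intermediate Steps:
l(Q) = 4 (l(Q) = 2 - 1*(-2) = 2 + 2 = 4)
I(w, C) = -4 + w (I(w, C) = w - 4 = -4 + w)
h(D) = 0
q = 0 (q = (-4 - 3)*0 = -7*0 = 0)
B(o) = -½ (B(o) = (4 - 5)/2 = (½)*(-1) = -½)
B(q) - 1*(-38971) = -½ - 1*(-38971) = -½ + 38971 = 77941/2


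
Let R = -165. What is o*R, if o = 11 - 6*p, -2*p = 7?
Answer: -5280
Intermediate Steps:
p = -7/2 (p = -½*7 = -7/2 ≈ -3.5000)
o = 32 (o = 11 - 6*(-7/2) = 11 + 21 = 32)
o*R = 32*(-165) = -5280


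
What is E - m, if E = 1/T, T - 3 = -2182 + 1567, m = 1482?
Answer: -906985/612 ≈ -1482.0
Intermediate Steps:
T = -612 (T = 3 + (-2182 + 1567) = 3 - 615 = -612)
E = -1/612 (E = 1/(-612) = -1/612 ≈ -0.0016340)
E - m = -1/612 - 1*1482 = -1/612 - 1482 = -906985/612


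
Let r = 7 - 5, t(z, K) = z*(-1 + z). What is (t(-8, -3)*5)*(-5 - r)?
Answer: -2520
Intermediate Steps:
r = 2
(t(-8, -3)*5)*(-5 - r) = (-8*(-1 - 8)*5)*(-5 - 1*2) = (-8*(-9)*5)*(-5 - 2) = (72*5)*(-7) = 360*(-7) = -2520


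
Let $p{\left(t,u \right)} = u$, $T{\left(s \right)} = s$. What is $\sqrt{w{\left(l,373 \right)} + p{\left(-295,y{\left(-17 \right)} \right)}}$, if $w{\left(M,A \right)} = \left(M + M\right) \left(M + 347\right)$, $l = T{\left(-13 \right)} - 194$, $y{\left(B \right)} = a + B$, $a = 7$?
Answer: $i \sqrt{57970} \approx 240.77 i$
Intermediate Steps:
$y{\left(B \right)} = 7 + B$
$l = -207$ ($l = -13 - 194 = -207$)
$w{\left(M,A \right)} = 2 M \left(347 + M\right)$
$\sqrt{w{\left(l,373 \right)} + p{\left(-295,y{\left(-17 \right)} \right)}} = \sqrt{2 \left(-207\right) \left(347 - 207\right) + \left(7 - 17\right)} = \sqrt{2 \left(-207\right) 140 - 10} = \sqrt{-57960 - 10} = \sqrt{-57970} = i \sqrt{57970}$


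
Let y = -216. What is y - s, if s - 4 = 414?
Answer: -634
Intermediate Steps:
s = 418 (s = 4 + 414 = 418)
y - s = -216 - 1*418 = -216 - 418 = -634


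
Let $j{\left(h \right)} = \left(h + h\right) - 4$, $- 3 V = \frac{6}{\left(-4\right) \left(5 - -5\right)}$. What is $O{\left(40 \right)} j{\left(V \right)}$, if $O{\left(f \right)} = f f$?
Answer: $-6240$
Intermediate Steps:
$V = \frac{1}{20}$ ($V = - \frac{6 \frac{1}{\left(-4\right) \left(5 - -5\right)}}{3} = - \frac{6 \frac{1}{\left(-4\right) \left(5 + 5\right)}}{3} = - \frac{6 \frac{1}{\left(-4\right) 10}}{3} = - \frac{6 \frac{1}{-40}}{3} = - \frac{6 \left(- \frac{1}{40}\right)}{3} = \left(- \frac{1}{3}\right) \left(- \frac{3}{20}\right) = \frac{1}{20} \approx 0.05$)
$O{\left(f \right)} = f^{2}$
$j{\left(h \right)} = -4 + 2 h$ ($j{\left(h \right)} = 2 h - 4 = -4 + 2 h$)
$O{\left(40 \right)} j{\left(V \right)} = 40^{2} \left(-4 + 2 \cdot \frac{1}{20}\right) = 1600 \left(-4 + \frac{1}{10}\right) = 1600 \left(- \frac{39}{10}\right) = -6240$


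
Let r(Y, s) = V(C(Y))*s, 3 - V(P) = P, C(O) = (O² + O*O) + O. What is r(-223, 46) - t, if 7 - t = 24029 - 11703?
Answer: -4552353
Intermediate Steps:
C(O) = O + 2*O² (C(O) = (O² + O²) + O = 2*O² + O = O + 2*O²)
V(P) = 3 - P
r(Y, s) = s*(3 - Y*(1 + 2*Y)) (r(Y, s) = (3 - Y*(1 + 2*Y))*s = s*(3 - Y*(1 + 2*Y)))
t = -12319 (t = 7 - (24029 - 11703) = 7 - 1*12326 = 7 - 12326 = -12319)
r(-223, 46) - t = 46*(3 - 1*(-223) - 2*(-223)²) - 1*(-12319) = 46*(3 + 223 - 2*49729) + 12319 = 46*(3 + 223 - 99458) + 12319 = 46*(-99232) + 12319 = -4564672 + 12319 = -4552353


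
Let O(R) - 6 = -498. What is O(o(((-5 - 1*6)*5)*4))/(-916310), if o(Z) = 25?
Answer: 246/458155 ≈ 0.00053694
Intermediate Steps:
O(R) = -492 (O(R) = 6 - 498 = -492)
O(o(((-5 - 1*6)*5)*4))/(-916310) = -492/(-916310) = -492*(-1/916310) = 246/458155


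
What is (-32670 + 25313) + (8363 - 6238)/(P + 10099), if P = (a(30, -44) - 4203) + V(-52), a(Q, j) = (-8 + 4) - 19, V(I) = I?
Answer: -42822972/5821 ≈ -7356.6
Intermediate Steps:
a(Q, j) = -23 (a(Q, j) = -4 - 19 = -23)
P = -4278 (P = (-23 - 4203) - 52 = -4226 - 52 = -4278)
(-32670 + 25313) + (8363 - 6238)/(P + 10099) = (-32670 + 25313) + (8363 - 6238)/(-4278 + 10099) = -7357 + 2125/5821 = -42822972/5821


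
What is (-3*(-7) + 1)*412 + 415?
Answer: 9479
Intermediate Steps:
(-3*(-7) + 1)*412 + 415 = (21 + 1)*412 + 415 = 22*412 + 415 = 9064 + 415 = 9479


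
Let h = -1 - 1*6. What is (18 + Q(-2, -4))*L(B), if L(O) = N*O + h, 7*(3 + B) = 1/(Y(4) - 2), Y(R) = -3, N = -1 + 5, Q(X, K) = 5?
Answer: -15387/35 ≈ -439.63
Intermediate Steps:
N = 4
h = -7 (h = -1 - 6 = -7)
B = -106/35 (B = -3 + 1/(7*(-3 - 2)) = -3 + (⅐)/(-5) = -3 + (⅐)*(-⅕) = -3 - 1/35 = -106/35 ≈ -3.0286)
L(O) = -7 + 4*O (L(O) = 4*O - 7 = -7 + 4*O)
(18 + Q(-2, -4))*L(B) = (18 + 5)*(-7 + 4*(-106/35)) = 23*(-7 - 424/35) = 23*(-669/35) = -15387/35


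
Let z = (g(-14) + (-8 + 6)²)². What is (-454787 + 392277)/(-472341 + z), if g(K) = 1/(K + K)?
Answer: 49007840/370303023 ≈ 0.13235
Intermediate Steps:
g(K) = 1/(2*K)
z = 12321/784 (z = ((½)/(-14) + (-8 + 6)²)² = ((½)*(-1/14) + (-2)²)² = (-1/28 + 4)² = (111/28)² = 12321/784 ≈ 15.716)
(-454787 + 392277)/(-472341 + z) = (-454787 + 392277)/(-472341 + 12321/784) = -62510/(-370303023/784) = -62510*(-784/370303023) = 49007840/370303023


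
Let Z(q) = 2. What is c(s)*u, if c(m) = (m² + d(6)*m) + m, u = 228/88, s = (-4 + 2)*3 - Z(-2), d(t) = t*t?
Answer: -6612/11 ≈ -601.09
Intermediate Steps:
d(t) = t²
s = -8 (s = (-4 + 2)*3 - 1*2 = -2*3 - 2 = -6 - 2 = -8)
u = 57/22 (u = 228*(1/88) = 57/22 ≈ 2.5909)
c(m) = m² + 37*m (c(m) = (m² + 6²*m) + m = (m² + 36*m) + m = m² + 37*m)
c(s)*u = -8*(37 - 8)*(57/22) = -8*29*(57/22) = -232*57/22 = -6612/11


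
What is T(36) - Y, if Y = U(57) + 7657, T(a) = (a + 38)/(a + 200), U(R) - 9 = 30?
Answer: -908091/118 ≈ -7695.7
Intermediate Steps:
U(R) = 39 (U(R) = 9 + 30 = 39)
T(a) = (38 + a)/(200 + a)
Y = 7696 (Y = 39 + 7657 = 7696)
T(36) - Y = (38 + 36)/(200 + 36) - 1*7696 = 74/236 - 7696 = (1/236)*74 - 7696 = 37/118 - 7696 = -908091/118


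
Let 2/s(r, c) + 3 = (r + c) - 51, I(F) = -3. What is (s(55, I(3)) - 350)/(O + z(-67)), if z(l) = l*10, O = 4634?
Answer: -351/3964 ≈ -0.088547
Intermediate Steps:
s(r, c) = 2/(-54 + c + r) (s(r, c) = 2/(-3 + ((r + c) - 51)) = 2/(-3 + ((c + r) - 51)) = 2/(-3 + (-51 + c + r)) = 2/(-54 + c + r))
z(l) = 10*l
(s(55, I(3)) - 350)/(O + z(-67)) = (2/(-54 - 3 + 55) - 350)/(4634 + 10*(-67)) = (2/(-2) - 350)/(4634 - 670) = (2*(-½) - 350)/3964 = (-1 - 350)*(1/3964) = -351*1/3964 = -351/3964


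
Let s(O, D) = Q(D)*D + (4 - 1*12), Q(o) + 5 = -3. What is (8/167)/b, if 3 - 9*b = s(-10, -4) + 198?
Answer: -24/12191 ≈ -0.0019687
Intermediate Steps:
Q(o) = -8 (Q(o) = -5 - 3 = -8)
s(O, D) = -8 - 8*D (s(O, D) = -8*D + (4 - 1*12) = -8*D + (4 - 12) = -8*D - 8 = -8 - 8*D)
b = -73/3 (b = ⅓ - ((-8 - 8*(-4)) + 198)/9 = ⅓ - ((-8 + 32) + 198)/9 = ⅓ - (24 + 198)/9 = ⅓ - ⅑*222 = ⅓ - 74/3 = -73/3 ≈ -24.333)
(8/167)/b = (8/167)/(-73/3) = (8*(1/167))*(-3/73) = (8/167)*(-3/73) = -24/12191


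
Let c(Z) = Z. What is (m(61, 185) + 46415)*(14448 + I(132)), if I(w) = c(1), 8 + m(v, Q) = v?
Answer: 671416132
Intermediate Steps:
m(v, Q) = -8 + v
I(w) = 1
(m(61, 185) + 46415)*(14448 + I(132)) = ((-8 + 61) + 46415)*(14448 + 1) = (53 + 46415)*14449 = 46468*14449 = 671416132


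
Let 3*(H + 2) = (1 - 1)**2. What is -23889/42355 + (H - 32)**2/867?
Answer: 97753/127065 ≈ 0.76931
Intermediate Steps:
H = -2 (H = -2 + (1 - 1)**2/3 = -2 + (1/3)*0**2 = -2 + (1/3)*0 = -2 + 0 = -2)
-23889/42355 + (H - 32)**2/867 = -23889/42355 + (-2 - 32)**2/867 = -23889*1/42355 + (-34)**2*(1/867) = -23889/42355 + 1156*(1/867) = -23889/42355 + 4/3 = 97753/127065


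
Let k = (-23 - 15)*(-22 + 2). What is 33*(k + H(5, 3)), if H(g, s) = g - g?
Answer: 25080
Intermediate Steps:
H(g, s) = 0
k = 760 (k = -38*(-20) = 760)
33*(k + H(5, 3)) = 33*(760 + 0) = 33*760 = 25080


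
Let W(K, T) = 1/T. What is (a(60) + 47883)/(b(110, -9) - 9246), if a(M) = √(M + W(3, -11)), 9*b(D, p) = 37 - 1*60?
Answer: -39177/7567 - 9*√7249/915607 ≈ -5.1782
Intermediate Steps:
b(D, p) = -23/9 (b(D, p) = (37 - 1*60)/9 = (37 - 60)/9 = (⅑)*(-23) = -23/9)
a(M) = √(-1/11 + M) (a(M) = √(M + 1/(-11)) = √(M - 1/11) = √(-1/11 + M))
(a(60) + 47883)/(b(110, -9) - 9246) = (√(-11 + 121*60)/11 + 47883)/(-23/9 - 9246) = (√(-11 + 7260)/11 + 47883)/(-83237/9) = (√7249/11 + 47883)*(-9/83237) = (47883 + √7249/11)*(-9/83237) = -39177/7567 - 9*√7249/915607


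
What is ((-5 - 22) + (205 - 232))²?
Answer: 2916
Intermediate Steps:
((-5 - 22) + (205 - 232))² = (-27 - 27)² = (-54)² = 2916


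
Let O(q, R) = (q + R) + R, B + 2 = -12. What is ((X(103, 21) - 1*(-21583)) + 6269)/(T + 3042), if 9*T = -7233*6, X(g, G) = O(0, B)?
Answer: -6956/445 ≈ -15.631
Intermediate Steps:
B = -14 (B = -2 - 12 = -14)
O(q, R) = q + 2*R (O(q, R) = (R + q) + R = q + 2*R)
X(g, G) = -28 (X(g, G) = 0 + 2*(-14) = 0 - 28 = -28)
T = -4822 (T = (-7233*6)/9 = (⅑)*(-43398) = -4822)
((X(103, 21) - 1*(-21583)) + 6269)/(T + 3042) = ((-28 - 1*(-21583)) + 6269)/(-4822 + 3042) = ((-28 + 21583) + 6269)/(-1780) = (21555 + 6269)*(-1/1780) = 27824*(-1/1780) = -6956/445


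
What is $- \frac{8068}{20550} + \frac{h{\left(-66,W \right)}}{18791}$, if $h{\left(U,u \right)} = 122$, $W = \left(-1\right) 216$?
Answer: $- \frac{74549344}{193077525} \approx -0.38611$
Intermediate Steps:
$W = -216$
$- \frac{8068}{20550} + \frac{h{\left(-66,W \right)}}{18791} = - \frac{8068}{20550} + \frac{122}{18791} = \left(-8068\right) \frac{1}{20550} + 122 \cdot \frac{1}{18791} = - \frac{4034}{10275} + \frac{122}{18791} = - \frac{74549344}{193077525}$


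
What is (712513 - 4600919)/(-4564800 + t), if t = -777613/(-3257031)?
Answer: 12664658882586/14867694331187 ≈ 0.85182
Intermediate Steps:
t = 777613/3257031 (t = -777613*(-1/3257031) = 777613/3257031 ≈ 0.23875)
(712513 - 4600919)/(-4564800 + t) = (712513 - 4600919)/(-4564800 + 777613/3257031) = -3888406/(-14867694331187/3257031) = -3888406*(-3257031/14867694331187) = 12664658882586/14867694331187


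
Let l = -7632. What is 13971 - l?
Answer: 21603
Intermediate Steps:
13971 - l = 13971 - 1*(-7632) = 13971 + 7632 = 21603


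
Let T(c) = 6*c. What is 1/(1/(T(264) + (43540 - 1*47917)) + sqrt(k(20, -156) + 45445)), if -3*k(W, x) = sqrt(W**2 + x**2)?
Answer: -1/(1/2793 - sqrt(45445 - 4*sqrt(1546)/3)) ≈ 0.0046936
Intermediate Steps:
k(W, x) = -sqrt(W**2 + x**2)/3
1/(1/(T(264) + (43540 - 1*47917)) + sqrt(k(20, -156) + 45445)) = 1/(1/(6*264 + (43540 - 1*47917)) + sqrt(-sqrt(20**2 + (-156)**2)/3 + 45445)) = 1/(1/(1584 + (43540 - 47917)) + sqrt(-sqrt(400 + 24336)/3 + 45445)) = 1/(1/(1584 - 4377) + sqrt(-4*sqrt(1546)/3 + 45445)) = 1/(1/(-2793) + sqrt(-4*sqrt(1546)/3 + 45445)) = 1/(-1/2793 + sqrt(-4*sqrt(1546)/3 + 45445)) = 1/(-1/2793 + sqrt(45445 - 4*sqrt(1546)/3))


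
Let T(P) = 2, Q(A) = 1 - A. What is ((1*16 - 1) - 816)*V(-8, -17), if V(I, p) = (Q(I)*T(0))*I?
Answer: 115344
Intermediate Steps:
V(I, p) = I*(2 - 2*I) (V(I, p) = ((1 - I)*2)*I = (2 - 2*I)*I = I*(2 - 2*I))
((1*16 - 1) - 816)*V(-8, -17) = ((1*16 - 1) - 816)*(2*(-8)*(1 - 1*(-8))) = ((16 - 1) - 816)*(2*(-8)*(1 + 8)) = (15 - 816)*(2*(-8)*9) = -801*(-144) = 115344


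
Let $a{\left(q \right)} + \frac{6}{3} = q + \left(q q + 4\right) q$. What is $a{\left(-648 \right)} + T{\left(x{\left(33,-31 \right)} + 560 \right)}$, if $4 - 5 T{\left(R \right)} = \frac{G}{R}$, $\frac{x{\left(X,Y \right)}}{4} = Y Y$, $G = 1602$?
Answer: $- \frac{998610792111}{3670} \approx -2.721 \cdot 10^{8}$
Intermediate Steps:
$a{\left(q \right)} = -2 + q + q \left(4 + q^{2}\right)$ ($a{\left(q \right)} = -2 + \left(q + \left(q q + 4\right) q\right) = -2 + \left(q + \left(q^{2} + 4\right) q\right) = -2 + \left(q + \left(4 + q^{2}\right) q\right) = -2 + \left(q + q \left(4 + q^{2}\right)\right) = -2 + q + q \left(4 + q^{2}\right)$)
$x{\left(X,Y \right)} = 4 Y^{2}$ ($x{\left(X,Y \right)} = 4 Y Y = 4 Y^{2}$)
$T{\left(R \right)} = \frac{4}{5} - \frac{1602}{5 R}$ ($T{\left(R \right)} = \frac{4}{5} - \frac{1602 \frac{1}{R}}{5} = \frac{4}{5} - \frac{1602}{5 R}$)
$a{\left(-648 \right)} + T{\left(x{\left(33,-31 \right)} + 560 \right)} = \left(-2 + \left(-648\right)^{3} + 5 \left(-648\right)\right) + \frac{2 \left(-801 + 2 \left(4 \left(-31\right)^{2} + 560\right)\right)}{5 \left(4 \left(-31\right)^{2} + 560\right)} = \left(-2 - 272097792 - 3240\right) + \frac{2 \left(-801 + 2 \left(4 \cdot 961 + 560\right)\right)}{5 \left(4 \cdot 961 + 560\right)} = -272101034 + \frac{2 \left(-801 + 2 \left(3844 + 560\right)\right)}{5 \left(3844 + 560\right)} = -272101034 + \frac{2 \left(-801 + 2 \cdot 4404\right)}{5 \cdot 4404} = -272101034 + \frac{2}{5} \cdot \frac{1}{4404} \left(-801 + 8808\right) = -272101034 + \frac{2}{5} \cdot \frac{1}{4404} \cdot 8007 = -272101034 + \frac{2669}{3670} = - \frac{998610792111}{3670}$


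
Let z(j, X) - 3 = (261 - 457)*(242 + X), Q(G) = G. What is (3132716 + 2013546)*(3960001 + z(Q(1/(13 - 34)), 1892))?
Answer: 18226721975880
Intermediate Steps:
z(j, X) = -47429 - 196*X (z(j, X) = 3 + (261 - 457)*(242 + X) = 3 - 196*(242 + X) = 3 + (-47432 - 196*X) = -47429 - 196*X)
(3132716 + 2013546)*(3960001 + z(Q(1/(13 - 34)), 1892)) = (3132716 + 2013546)*(3960001 + (-47429 - 196*1892)) = 5146262*(3960001 + (-47429 - 370832)) = 5146262*(3960001 - 418261) = 5146262*3541740 = 18226721975880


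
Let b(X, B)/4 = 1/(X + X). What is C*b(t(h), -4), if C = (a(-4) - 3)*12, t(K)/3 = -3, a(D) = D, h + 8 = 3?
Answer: 56/3 ≈ 18.667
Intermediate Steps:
h = -5 (h = -8 + 3 = -5)
t(K) = -9 (t(K) = 3*(-3) = -9)
b(X, B) = 2/X (b(X, B) = 4/(X + X) = 4/((2*X)) = 4*(1/(2*X)) = 2/X)
C = -84 (C = (-4 - 3)*12 = -7*12 = -84)
C*b(t(h), -4) = -168/(-9) = -168*(-1)/9 = -84*(-2/9) = 56/3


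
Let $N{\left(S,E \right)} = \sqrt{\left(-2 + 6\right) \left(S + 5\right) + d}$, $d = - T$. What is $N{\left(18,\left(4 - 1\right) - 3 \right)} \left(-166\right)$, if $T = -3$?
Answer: $- 166 \sqrt{95} \approx -1618.0$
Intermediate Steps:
$d = 3$ ($d = \left(-1\right) \left(-3\right) = 3$)
$N{\left(S,E \right)} = \sqrt{23 + 4 S}$ ($N{\left(S,E \right)} = \sqrt{\left(-2 + 6\right) \left(S + 5\right) + 3} = \sqrt{4 \left(5 + S\right) + 3} = \sqrt{\left(20 + 4 S\right) + 3} = \sqrt{23 + 4 S}$)
$N{\left(18,\left(4 - 1\right) - 3 \right)} \left(-166\right) = \sqrt{23 + 4 \cdot 18} \left(-166\right) = \sqrt{23 + 72} \left(-166\right) = \sqrt{95} \left(-166\right) = - 166 \sqrt{95}$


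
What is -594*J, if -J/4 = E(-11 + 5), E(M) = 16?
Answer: 38016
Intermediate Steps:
J = -64 (J = -4*16 = -64)
-594*J = -594*(-64) = 38016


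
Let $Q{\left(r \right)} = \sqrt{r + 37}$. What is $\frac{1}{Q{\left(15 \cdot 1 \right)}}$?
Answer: $\frac{\sqrt{13}}{26} \approx 0.13867$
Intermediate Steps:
$Q{\left(r \right)} = \sqrt{37 + r}$
$\frac{1}{Q{\left(15 \cdot 1 \right)}} = \frac{1}{\sqrt{37 + 15 \cdot 1}} = \frac{1}{\sqrt{37 + 15}} = \frac{1}{\sqrt{52}} = \frac{1}{2 \sqrt{13}} = \frac{\sqrt{13}}{26}$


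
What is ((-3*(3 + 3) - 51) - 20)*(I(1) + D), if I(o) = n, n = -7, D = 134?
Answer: -11303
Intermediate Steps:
I(o) = -7
((-3*(3 + 3) - 51) - 20)*(I(1) + D) = ((-3*(3 + 3) - 51) - 20)*(-7 + 134) = ((-3*6 - 51) - 20)*127 = ((-18 - 51) - 20)*127 = (-69 - 20)*127 = -89*127 = -11303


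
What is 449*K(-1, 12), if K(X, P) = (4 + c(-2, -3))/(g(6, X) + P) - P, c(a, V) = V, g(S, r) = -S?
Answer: -31879/6 ≈ -5313.2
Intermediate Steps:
K(X, P) = 1/(-6 + P) - P (K(X, P) = (4 - 3)/(-1*6 + P) - P = 1/(-6 + P) - P)
449*K(-1, 12) = 449*((1 - 1*12² + 6*12)/(-6 + 12)) = 449*((1 - 1*144 + 72)/6) = 449*((1 - 144 + 72)/6) = 449*((⅙)*(-71)) = 449*(-71/6) = -31879/6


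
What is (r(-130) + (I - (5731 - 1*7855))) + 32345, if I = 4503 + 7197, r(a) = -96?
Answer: 46073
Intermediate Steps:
I = 11700
(r(-130) + (I - (5731 - 1*7855))) + 32345 = (-96 + (11700 - (5731 - 1*7855))) + 32345 = (-96 + (11700 - (5731 - 7855))) + 32345 = (-96 + (11700 - 1*(-2124))) + 32345 = (-96 + (11700 + 2124)) + 32345 = (-96 + 13824) + 32345 = 13728 + 32345 = 46073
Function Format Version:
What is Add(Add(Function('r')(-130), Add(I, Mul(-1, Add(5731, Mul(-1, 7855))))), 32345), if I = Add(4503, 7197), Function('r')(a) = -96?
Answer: 46073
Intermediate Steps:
I = 11700
Add(Add(Function('r')(-130), Add(I, Mul(-1, Add(5731, Mul(-1, 7855))))), 32345) = Add(Add(-96, Add(11700, Mul(-1, Add(5731, Mul(-1, 7855))))), 32345) = Add(Add(-96, Add(11700, Mul(-1, Add(5731, -7855)))), 32345) = Add(Add(-96, Add(11700, Mul(-1, -2124))), 32345) = Add(Add(-96, Add(11700, 2124)), 32345) = Add(Add(-96, 13824), 32345) = Add(13728, 32345) = 46073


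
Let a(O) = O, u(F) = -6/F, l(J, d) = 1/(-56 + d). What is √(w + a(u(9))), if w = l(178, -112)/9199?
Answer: I*√398060397462/772716 ≈ 0.8165*I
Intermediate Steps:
w = -1/1545432 (w = 1/(-56 - 112*9199) = (1/9199)/(-168) = -1/168*1/9199 = -1/1545432 ≈ -6.4707e-7)
√(w + a(u(9))) = √(-1/1545432 - 6/9) = √(-1/1545432 - 6*⅑) = √(-1/1545432 - ⅔) = √(-1030289/1545432) = I*√398060397462/772716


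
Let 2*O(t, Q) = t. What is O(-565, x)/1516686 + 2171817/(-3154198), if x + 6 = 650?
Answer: -29158013269/42335645556 ≈ -0.68873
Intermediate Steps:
x = 644 (x = -6 + 650 = 644)
O(t, Q) = t/2
O(-565, x)/1516686 + 2171817/(-3154198) = ((1/2)*(-565))/1516686 + 2171817/(-3154198) = -565/2*1/1516686 + 2171817*(-1/3154198) = -5/26844 - 2171817/3154198 = -29158013269/42335645556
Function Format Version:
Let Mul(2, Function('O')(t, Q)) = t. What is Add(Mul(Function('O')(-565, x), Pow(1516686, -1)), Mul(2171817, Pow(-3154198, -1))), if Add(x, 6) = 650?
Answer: Rational(-29158013269, 42335645556) ≈ -0.68873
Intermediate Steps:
x = 644 (x = Add(-6, 650) = 644)
Function('O')(t, Q) = Mul(Rational(1, 2), t)
Add(Mul(Function('O')(-565, x), Pow(1516686, -1)), Mul(2171817, Pow(-3154198, -1))) = Add(Mul(Mul(Rational(1, 2), -565), Pow(1516686, -1)), Mul(2171817, Pow(-3154198, -1))) = Add(Mul(Rational(-565, 2), Rational(1, 1516686)), Mul(2171817, Rational(-1, 3154198))) = Add(Rational(-5, 26844), Rational(-2171817, 3154198)) = Rational(-29158013269, 42335645556)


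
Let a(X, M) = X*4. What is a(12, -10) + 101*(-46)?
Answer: -4598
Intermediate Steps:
a(X, M) = 4*X
a(12, -10) + 101*(-46) = 4*12 + 101*(-46) = 48 - 4646 = -4598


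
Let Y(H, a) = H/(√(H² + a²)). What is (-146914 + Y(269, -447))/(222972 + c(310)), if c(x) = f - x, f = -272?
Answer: -73457/111195 + 269*√272170/60527886300 ≈ -0.66061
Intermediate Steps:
c(x) = -272 - x
Y(H, a) = H/√(H² + a²)
(-146914 + Y(269, -447))/(222972 + c(310)) = (-146914 + 269/√(269² + (-447)²))/(222972 + (-272 - 1*310)) = (-146914 + 269/√(72361 + 199809))/(222972 + (-272 - 310)) = (-146914 + 269/√272170)/(222972 - 582) = (-146914 + 269*(√272170/272170))/222390 = (-146914 + 269*√272170/272170)*(1/222390) = -73457/111195 + 269*√272170/60527886300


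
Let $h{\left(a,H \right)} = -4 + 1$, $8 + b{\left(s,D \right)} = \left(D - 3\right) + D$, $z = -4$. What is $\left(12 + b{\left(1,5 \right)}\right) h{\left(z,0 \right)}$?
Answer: $-33$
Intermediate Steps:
$b{\left(s,D \right)} = -11 + 2 D$ ($b{\left(s,D \right)} = -8 + \left(\left(D - 3\right) + D\right) = -8 + \left(\left(-3 + D\right) + D\right) = -8 + \left(-3 + 2 D\right) = -11 + 2 D$)
$h{\left(a,H \right)} = -3$
$\left(12 + b{\left(1,5 \right)}\right) h{\left(z,0 \right)} = \left(12 + \left(-11 + 2 \cdot 5\right)\right) \left(-3\right) = \left(12 + \left(-11 + 10\right)\right) \left(-3\right) = \left(12 - 1\right) \left(-3\right) = 11 \left(-3\right) = -33$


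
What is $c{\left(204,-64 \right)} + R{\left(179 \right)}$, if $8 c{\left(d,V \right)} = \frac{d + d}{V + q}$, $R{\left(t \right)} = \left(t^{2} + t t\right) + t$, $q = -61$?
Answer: $\frac{8032574}{125} \approx 64261.0$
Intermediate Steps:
$R{\left(t \right)} = t + 2 t^{2}$ ($R{\left(t \right)} = \left(t^{2} + t^{2}\right) + t = 2 t^{2} + t = t + 2 t^{2}$)
$c{\left(d,V \right)} = \frac{d}{4 \left(-61 + V\right)}$ ($c{\left(d,V \right)} = \frac{\left(d + d\right) \frac{1}{V - 61}}{8} = \frac{2 d \frac{1}{-61 + V}}{8} = \frac{d}{4 \left(-61 + V\right)}$)
$c{\left(204,-64 \right)} + R{\left(179 \right)} = \frac{1}{4} \cdot 204 \frac{1}{-61 - 64} + 179 \left(1 + 2 \cdot 179\right) = \frac{1}{4} \cdot 204 \frac{1}{-125} + 179 \left(1 + 358\right) = \frac{1}{4} \cdot 204 \left(- \frac{1}{125}\right) + 179 \cdot 359 = - \frac{51}{125} + 64261 = \frac{8032574}{125}$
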